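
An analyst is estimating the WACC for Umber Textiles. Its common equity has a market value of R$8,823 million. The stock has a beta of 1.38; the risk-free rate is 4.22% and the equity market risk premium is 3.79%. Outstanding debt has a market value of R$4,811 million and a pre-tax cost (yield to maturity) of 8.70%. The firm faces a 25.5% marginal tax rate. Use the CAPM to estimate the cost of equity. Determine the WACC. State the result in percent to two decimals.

Cost of equity via CAPM: Re = 4.22% + 1.38 × 3.79% = 9.4502%.
Total capital V = 8823 + 4811 = 13634.
Equity: weight = 8823/13634 = 0.6471; cost = 9.4502%.
Debt: weight = 4811/13634 = 0.3529; after-tax cost = 8.7% × (1 − 25.5%) = 6.4815%.
WACC = 0.6471 × 9.4502% + 0.3529 × 6.4815% = 8.4026%.

8.40%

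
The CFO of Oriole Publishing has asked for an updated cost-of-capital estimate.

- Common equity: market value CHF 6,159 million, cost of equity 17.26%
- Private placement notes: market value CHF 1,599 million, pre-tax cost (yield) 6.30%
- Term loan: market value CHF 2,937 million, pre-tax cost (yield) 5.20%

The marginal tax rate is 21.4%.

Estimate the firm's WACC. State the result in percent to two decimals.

11.80%

Total capital V = 6159 + 1599 + 2937 = 10695.
Equity: weight = 6159/10695 = 0.5759; cost = 17.26%.
Private placement notes: weight = 1599/10695 = 0.1495; after-tax cost = 6.3% × (1 − 21.4%) = 4.9518%.
Term loan: weight = 2937/10695 = 0.2746; after-tax cost = 5.2% × (1 − 21.4%) = 4.0872%.
WACC = 0.5759 × 17.2600% + 0.1495 × 4.9518% + 0.2746 × 4.0872% = 11.8024%.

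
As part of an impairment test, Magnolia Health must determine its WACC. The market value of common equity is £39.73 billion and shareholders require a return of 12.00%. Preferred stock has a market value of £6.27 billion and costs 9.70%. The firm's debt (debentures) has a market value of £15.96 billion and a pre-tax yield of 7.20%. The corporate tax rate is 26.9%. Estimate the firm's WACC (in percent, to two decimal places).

Total capital V = 39.73 + 6.27 + 15.96 = 61.96.
Equity: weight = 39.73/61.96 = 0.6412; cost = 12%.
Preferred: weight = 6.27/61.96 = 0.1012; cost = 9.7%.
Debentures: weight = 15.96/61.96 = 0.2576; after-tax cost = 7.2% × (1 − 26.9%) = 5.2632%.
WACC = 0.6412 × 12.0000% + 0.1012 × 9.7000% + 0.2576 × 5.2632% = 10.0320%.

10.03%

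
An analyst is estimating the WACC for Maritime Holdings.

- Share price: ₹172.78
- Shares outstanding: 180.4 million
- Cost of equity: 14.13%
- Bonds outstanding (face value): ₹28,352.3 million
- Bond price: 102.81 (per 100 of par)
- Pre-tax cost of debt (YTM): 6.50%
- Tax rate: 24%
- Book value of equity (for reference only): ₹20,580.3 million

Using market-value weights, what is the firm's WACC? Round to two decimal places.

9.69%

Market value of equity E = 172.78 × 180.4m = 31169.512m. Market value of debt D = 28352.3m × 102.81/100 = 29148.99963m.
Total capital V = 31169.512 + 29148.99963 = 60318.51163.
Equity: weight = 31169.512/60318.51163 = 0.5167; cost = 14.13%.
Bonds outstanding: weight = 29148.99963/60318.51163 = 0.4833; after-tax cost = 6.5% × (1 − 24%) = 4.9400%.
WACC = 0.5167 × 14.1300% + 0.4833 × 4.9400% = 9.6889%.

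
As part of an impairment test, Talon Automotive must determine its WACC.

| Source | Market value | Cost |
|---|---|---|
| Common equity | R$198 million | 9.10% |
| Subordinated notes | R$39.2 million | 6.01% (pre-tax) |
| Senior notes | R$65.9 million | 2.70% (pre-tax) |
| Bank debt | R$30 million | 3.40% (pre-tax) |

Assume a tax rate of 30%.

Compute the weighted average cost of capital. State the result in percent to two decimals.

Total capital V = 198 + 39.2 + 65.9 + 30 = 333.1.
Equity: weight = 198/333.1 = 0.5944; cost = 9.1%.
Subordinated notes: weight = 39.2/333.1 = 0.1177; after-tax cost = 6.01% × (1 − 30%) = 4.2070%.
Senior notes: weight = 65.9/333.1 = 0.1978; after-tax cost = 2.7% × (1 − 30%) = 1.8900%.
Bank debt: weight = 30/333.1 = 0.0901; after-tax cost = 3.4% × (1 − 30%) = 2.3800%.
WACC = 0.5944 × 9.1000% + 0.1177 × 4.2070% + 0.1978 × 1.8900% + 0.0901 × 2.3800% = 6.4925%.

6.49%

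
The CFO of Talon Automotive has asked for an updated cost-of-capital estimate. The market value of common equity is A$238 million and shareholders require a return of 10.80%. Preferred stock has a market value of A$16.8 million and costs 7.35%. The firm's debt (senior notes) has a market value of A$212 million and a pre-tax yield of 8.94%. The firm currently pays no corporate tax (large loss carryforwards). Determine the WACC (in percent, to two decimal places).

9.83%

Total capital V = 238 + 16.8 + 212 = 466.8.
Equity: weight = 238/466.8 = 0.5099; cost = 10.8%.
Preferred: weight = 16.8/466.8 = 0.0360; cost = 7.35%.
Senior notes: weight = 212/466.8 = 0.4542; after-tax cost = 8.94% × (1 − 0%) = 8.9400%.
WACC = 0.5099 × 10.8000% + 0.0360 × 7.3500% + 0.4542 × 8.9400% = 9.8311%.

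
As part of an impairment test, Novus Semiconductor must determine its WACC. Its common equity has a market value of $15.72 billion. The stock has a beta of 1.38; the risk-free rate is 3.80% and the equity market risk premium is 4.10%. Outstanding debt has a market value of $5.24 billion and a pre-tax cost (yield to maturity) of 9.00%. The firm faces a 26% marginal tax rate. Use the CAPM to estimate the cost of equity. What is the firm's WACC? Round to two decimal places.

8.76%

Cost of equity via CAPM: Re = 3.8% + 1.38 × 4.1% = 9.4580%.
Total capital V = 15.72 + 5.24 = 20.96.
Equity: weight = 15.72/20.96 = 0.7500; cost = 9.458%.
Debt: weight = 5.24/20.96 = 0.2500; after-tax cost = 9% × (1 − 26%) = 6.6600%.
WACC = 0.7500 × 9.4580% + 0.2500 × 6.6600% = 8.7585%.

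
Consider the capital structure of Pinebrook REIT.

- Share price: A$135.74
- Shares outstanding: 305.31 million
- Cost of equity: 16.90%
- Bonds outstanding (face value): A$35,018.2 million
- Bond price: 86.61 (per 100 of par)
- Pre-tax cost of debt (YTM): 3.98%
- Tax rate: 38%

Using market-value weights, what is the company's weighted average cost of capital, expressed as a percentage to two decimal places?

Market value of equity E = 135.74 × 305.31m = 41442.7794m. Market value of debt D = 35018.2m × 86.61/100 = 30329.26302m.
Total capital V = 41442.7794 + 30329.26302 = 71772.04242.
Equity: weight = 41442.7794/71772.04242 = 0.5774; cost = 16.9%.
Bonds outstanding: weight = 30329.26302/71772.04242 = 0.4226; after-tax cost = 3.98% × (1 − 38%) = 2.4676%.
WACC = 0.5774 × 16.9000% + 0.4226 × 2.4676% = 10.8012%.

10.80%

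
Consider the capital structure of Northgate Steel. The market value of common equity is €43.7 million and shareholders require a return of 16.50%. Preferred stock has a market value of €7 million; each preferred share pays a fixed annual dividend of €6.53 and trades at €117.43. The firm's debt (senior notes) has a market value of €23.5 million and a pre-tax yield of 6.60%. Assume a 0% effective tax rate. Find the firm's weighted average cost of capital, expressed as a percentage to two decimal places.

12.33%

Cost of preferred: Rp = 6.53 / 117.43 = 5.5608%.
Total capital V = 43.7 + 7 + 23.5 = 74.2.
Equity: weight = 43.7/74.2 = 0.5889; cost = 16.5%.
Preferred: weight = 7/74.2 = 0.0943; cost = 5.5608%.
Senior notes: weight = 23.5/74.2 = 0.3167; after-tax cost = 6.6% × (1 − 0%) = 6.6000%.
WACC = 0.5889 × 16.5000% + 0.0943 × 5.5608% + 0.3167 × 6.6000% = 12.3326%.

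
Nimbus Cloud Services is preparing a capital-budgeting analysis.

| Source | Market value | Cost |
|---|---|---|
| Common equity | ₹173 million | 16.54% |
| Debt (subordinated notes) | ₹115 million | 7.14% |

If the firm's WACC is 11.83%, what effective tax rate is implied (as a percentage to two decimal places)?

Total capital V = 173 + 115 = 288.
Equity weight = 173/288 = 0.6007.
Subordinated notes weight = 115/288 = 0.3993.
Equity contribution = 0.6007 × 16.54% = 9.9355%.
Debt contribution must be 11.83% − 9.9355% = 1.8945%.
0.3993 × 7.14% × (1 − T) = 1.8945%  ⇒  (1 − T) = 0.6645.
T = 33.5501%.

33.55%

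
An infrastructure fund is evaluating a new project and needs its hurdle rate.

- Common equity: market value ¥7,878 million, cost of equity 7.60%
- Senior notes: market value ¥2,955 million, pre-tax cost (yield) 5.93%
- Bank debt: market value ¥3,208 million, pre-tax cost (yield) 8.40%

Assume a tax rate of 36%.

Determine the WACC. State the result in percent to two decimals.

6.29%

Total capital V = 7878 + 2955 + 3208 = 14041.
Equity: weight = 7878/14041 = 0.5611; cost = 7.6%.
Senior notes: weight = 2955/14041 = 0.2105; after-tax cost = 5.93% × (1 − 36%) = 3.7952%.
Bank debt: weight = 3208/14041 = 0.2285; after-tax cost = 8.4% × (1 − 36%) = 5.3760%.
WACC = 0.5611 × 7.6000% + 0.2105 × 3.7952% + 0.2285 × 5.3760% = 6.2911%.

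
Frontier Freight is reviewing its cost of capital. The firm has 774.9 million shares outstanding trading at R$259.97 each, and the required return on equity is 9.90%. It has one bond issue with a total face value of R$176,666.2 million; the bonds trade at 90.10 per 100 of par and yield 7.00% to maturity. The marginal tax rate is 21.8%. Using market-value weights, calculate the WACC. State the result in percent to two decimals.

7.95%

Market value of equity E = 259.97 × 774.9m = 201450.753m. Market value of debt D = 176666.2m × 90.1/100 = 159176.2462m.
Total capital V = 201450.753 + 159176.2462 = 360626.9992.
Equity: weight = 201450.753/360626.9992 = 0.5586; cost = 9.9%.
Bonds outstanding: weight = 159176.2462/360626.9992 = 0.4414; after-tax cost = 7% × (1 − 21.8%) = 5.4740%.
WACC = 0.5586 × 9.9000% + 0.4414 × 5.4740% = 7.9464%.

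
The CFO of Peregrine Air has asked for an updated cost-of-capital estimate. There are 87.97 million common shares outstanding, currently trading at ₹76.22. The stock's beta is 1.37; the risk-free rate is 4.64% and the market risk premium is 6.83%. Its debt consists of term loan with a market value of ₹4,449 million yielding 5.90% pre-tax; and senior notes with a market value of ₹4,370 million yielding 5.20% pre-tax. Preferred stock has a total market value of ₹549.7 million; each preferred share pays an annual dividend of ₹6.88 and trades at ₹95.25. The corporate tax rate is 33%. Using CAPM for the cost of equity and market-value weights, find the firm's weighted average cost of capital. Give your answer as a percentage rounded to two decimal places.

8.13%

Cost of equity via CAPM: Re = 4.64% + 1.37 × 6.83% = 13.9971%.
Cost of preferred: Rp = 6.88 / 95.25 = 7.2231%.
Market value of equity E = 76.22 × 87.97m = 6705.0734m.
Total capital V = 6705.0734 + 549.7 + 4449 + 4370 = 16073.7734.
Equity: weight = 6705.0734/16073.7734 = 0.4171; cost = 13.9971%.
Preferred: weight = 549.7/16073.7734 = 0.0342; cost = 7.2231%.
Term loan: weight = 4449/16073.7734 = 0.2768; after-tax cost = 5.9% × (1 − 33%) = 3.9530%.
Senior notes: weight = 4370/16073.7734 = 0.2719; after-tax cost = 5.2% × (1 − 33%) = 3.4840%.
WACC = 0.4171 × 13.9971% + 0.0342 × 7.2231% + 0.2768 × 3.9530% + 0.2719 × 3.4840% = 8.1272%.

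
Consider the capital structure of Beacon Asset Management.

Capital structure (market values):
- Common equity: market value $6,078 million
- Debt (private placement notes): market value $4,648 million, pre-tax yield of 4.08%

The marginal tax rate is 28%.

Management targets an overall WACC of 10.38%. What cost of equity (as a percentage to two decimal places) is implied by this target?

Total capital V = 6078 + 4648 = 10726.
Equity weight = 6078/10726 = 0.5667.
Private placement notes weight = 4648/10726 = 0.4333.
Debt contribution = 0.4333 × 4.08% × (1 − 28%) = 1.2730%.
Required equity contribution = 10.38% − 1.2730% = 9.1070%.
Re = 9.1070% / 0.5667 = 16.0714%.

16.07%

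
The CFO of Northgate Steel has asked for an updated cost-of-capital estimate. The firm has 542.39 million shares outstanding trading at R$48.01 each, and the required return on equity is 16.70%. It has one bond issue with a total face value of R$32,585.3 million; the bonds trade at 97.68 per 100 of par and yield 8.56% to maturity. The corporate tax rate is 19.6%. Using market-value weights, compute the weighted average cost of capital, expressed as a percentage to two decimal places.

11.30%

Market value of equity E = 48.01 × 542.39m = 26040.1439m. Market value of debt D = 32585.3m × 97.68/100 = 31829.32104m.
Total capital V = 26040.1439 + 31829.32104 = 57869.46494.
Equity: weight = 26040.1439/57869.46494 = 0.4500; cost = 16.7%.
Bonds outstanding: weight = 31829.32104/57869.46494 = 0.5500; after-tax cost = 8.56% × (1 − 19.6%) = 6.8822%.
WACC = 0.4500 × 16.7000% + 0.5500 × 6.8822% = 11.3000%.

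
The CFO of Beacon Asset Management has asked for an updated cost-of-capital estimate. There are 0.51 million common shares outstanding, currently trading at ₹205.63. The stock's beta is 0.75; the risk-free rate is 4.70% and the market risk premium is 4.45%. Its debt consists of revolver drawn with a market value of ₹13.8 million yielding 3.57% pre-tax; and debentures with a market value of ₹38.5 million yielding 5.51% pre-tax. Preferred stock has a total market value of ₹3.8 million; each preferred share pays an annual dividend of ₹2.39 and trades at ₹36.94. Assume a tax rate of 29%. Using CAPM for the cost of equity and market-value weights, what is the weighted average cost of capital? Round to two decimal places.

6.54%

Cost of equity via CAPM: Re = 4.7% + 0.75 × 4.45% = 8.0375%.
Cost of preferred: Rp = 2.39 / 36.94 = 6.4700%.
Market value of equity E = 205.63 × 0.51m = 104.8713m.
Total capital V = 104.8713 + 3.8 + 13.8 + 38.5 = 160.9713.
Equity: weight = 104.8713/160.9713 = 0.6515; cost = 8.0375%.
Preferred: weight = 3.8/160.9713 = 0.0236; cost = 6.47%.
Revolver drawn: weight = 13.8/160.9713 = 0.0857; after-tax cost = 3.57% × (1 − 29%) = 2.5347%.
Debentures: weight = 38.5/160.9713 = 0.2392; after-tax cost = 5.51% × (1 − 29%) = 3.9121%.
WACC = 0.6515 × 8.0375% + 0.0236 × 6.4700% + 0.0857 × 2.5347% + 0.2392 × 3.9121% = 6.5421%.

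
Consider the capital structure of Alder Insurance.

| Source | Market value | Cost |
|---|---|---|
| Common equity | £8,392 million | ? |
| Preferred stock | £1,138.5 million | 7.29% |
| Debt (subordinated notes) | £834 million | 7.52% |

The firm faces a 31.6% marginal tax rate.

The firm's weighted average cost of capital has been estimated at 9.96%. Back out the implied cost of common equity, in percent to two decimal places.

10.80%

Total capital V = 8392 + 1138.5 + 834 = 10364.5.
Equity weight = 8392/10364.5 = 0.8097.
Preferred weight = 1138.5/10364.5 = 0.1098.
Subordinated notes weight = 834/10364.5 = 0.0805.
Debt contribution = 0.0805 × 7.52% × (1 − 31.6%) = 0.4139%.
Preferred contribution = 0.1098 × 7.29% = 0.8008%.
Required equity contribution = 9.96% − 1.2147% = 8.7453%.
Re = 8.7453% / 0.8097 = 10.8009%.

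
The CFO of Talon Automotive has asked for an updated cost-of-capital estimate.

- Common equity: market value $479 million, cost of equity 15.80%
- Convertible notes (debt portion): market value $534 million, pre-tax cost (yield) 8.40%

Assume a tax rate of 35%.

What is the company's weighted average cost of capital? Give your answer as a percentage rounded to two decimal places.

10.35%

Total capital V = 479 + 534 = 1013.
Equity: weight = 479/1013 = 0.4729; cost = 15.8%.
Convertible notes (debt portion): weight = 534/1013 = 0.5271; after-tax cost = 8.4% × (1 − 35%) = 5.4600%.
WACC = 0.4729 × 15.8000% + 0.5271 × 5.4600% = 10.3493%.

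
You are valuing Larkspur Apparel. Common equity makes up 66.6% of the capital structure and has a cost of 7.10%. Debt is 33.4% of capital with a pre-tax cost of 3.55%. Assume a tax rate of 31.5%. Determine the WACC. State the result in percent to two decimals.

5.54%

After-tax cost of debt = 3.55% × (1 − 31.5%) = 2.4318%.
WACC = 0.666 × 7.1000% + 0.334 × 2.4318% = 5.5408%.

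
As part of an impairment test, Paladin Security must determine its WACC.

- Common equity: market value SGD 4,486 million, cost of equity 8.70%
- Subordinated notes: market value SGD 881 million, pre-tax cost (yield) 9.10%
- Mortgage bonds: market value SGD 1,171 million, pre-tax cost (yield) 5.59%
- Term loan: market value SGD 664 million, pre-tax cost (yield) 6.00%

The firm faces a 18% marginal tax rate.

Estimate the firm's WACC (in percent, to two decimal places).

Total capital V = 4486 + 881 + 1171 + 664 = 7202.
Equity: weight = 4486/7202 = 0.6229; cost = 8.7%.
Subordinated notes: weight = 881/7202 = 0.1223; after-tax cost = 9.1% × (1 − 18%) = 7.4620%.
Mortgage bonds: weight = 1171/7202 = 0.1626; after-tax cost = 5.59% × (1 − 18%) = 4.5838%.
Term loan: weight = 664/7202 = 0.0922; after-tax cost = 6% × (1 − 18%) = 4.9200%.
WACC = 0.6229 × 8.7000% + 0.1223 × 7.4620% + 0.1626 × 4.5838% + 0.0922 × 4.9200% = 7.5308%.

7.53%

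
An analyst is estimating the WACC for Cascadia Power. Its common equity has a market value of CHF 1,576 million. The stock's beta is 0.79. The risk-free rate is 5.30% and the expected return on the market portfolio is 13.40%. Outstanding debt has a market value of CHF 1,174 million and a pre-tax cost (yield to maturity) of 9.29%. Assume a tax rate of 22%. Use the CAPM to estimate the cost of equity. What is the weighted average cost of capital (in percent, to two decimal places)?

Market risk premium = 13.4% − 5.3% = 8.1%.
Cost of equity via CAPM: Re = 5.3% + 0.79 × 8.1% = 11.6990%.
Total capital V = 1576 + 1174 = 2750.
Equity: weight = 1576/2750 = 0.5731; cost = 11.699%.
Debt: weight = 1174/2750 = 0.4269; after-tax cost = 9.29% × (1 − 22%) = 7.2462%.
WACC = 0.5731 × 11.6990% + 0.4269 × 7.2462% = 9.7981%.

9.80%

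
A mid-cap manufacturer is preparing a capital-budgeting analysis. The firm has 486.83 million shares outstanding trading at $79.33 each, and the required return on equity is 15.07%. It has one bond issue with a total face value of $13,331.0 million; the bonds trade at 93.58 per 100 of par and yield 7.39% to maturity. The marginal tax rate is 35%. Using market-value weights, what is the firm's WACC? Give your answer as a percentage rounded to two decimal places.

Market value of equity E = 79.33 × 486.83m = 38620.2239m. Market value of debt D = 13331m × 93.58/100 = 12475.1498m.
Total capital V = 38620.2239 + 12475.1498 = 51095.3737.
Equity: weight = 38620.2239/51095.3737 = 0.7558; cost = 15.07%.
Bonds outstanding: weight = 12475.1498/51095.3737 = 0.2442; after-tax cost = 7.39% × (1 − 35%) = 4.8035%.
WACC = 0.7558 × 15.0700% + 0.2442 × 4.8035% = 12.5634%.

12.56%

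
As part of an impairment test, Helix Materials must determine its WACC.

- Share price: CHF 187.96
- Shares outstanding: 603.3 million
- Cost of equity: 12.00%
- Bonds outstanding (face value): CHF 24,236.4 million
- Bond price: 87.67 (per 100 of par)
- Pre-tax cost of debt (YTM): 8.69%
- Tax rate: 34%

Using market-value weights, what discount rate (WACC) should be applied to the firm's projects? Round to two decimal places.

11.01%

Market value of equity E = 187.96 × 603.3m = 113396.268m. Market value of debt D = 24236.4m × 87.67/100 = 21248.05188m.
Total capital V = 113396.268 + 21248.05188 = 134644.31988.
Equity: weight = 113396.268/134644.31988 = 0.8422; cost = 12%.
Bonds outstanding: weight = 21248.05188/134644.31988 = 0.1578; after-tax cost = 8.69% × (1 − 34%) = 5.7354%.
WACC = 0.8422 × 12.0000% + 0.1578 × 5.7354% = 11.0114%.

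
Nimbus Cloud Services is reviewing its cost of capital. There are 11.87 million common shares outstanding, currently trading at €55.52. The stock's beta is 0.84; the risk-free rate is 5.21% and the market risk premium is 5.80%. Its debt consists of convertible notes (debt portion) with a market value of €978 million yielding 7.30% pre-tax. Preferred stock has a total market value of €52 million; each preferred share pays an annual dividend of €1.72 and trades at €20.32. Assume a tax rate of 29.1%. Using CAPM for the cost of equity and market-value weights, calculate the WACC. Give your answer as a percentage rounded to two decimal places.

Cost of equity via CAPM: Re = 5.21% + 0.84 × 5.8% = 10.0820%.
Cost of preferred: Rp = 1.72 / 20.32 = 8.4646%.
Market value of equity E = 55.52 × 11.87m = 659.0224m.
Total capital V = 659.0224 + 52 + 978 = 1689.0224.
Equity: weight = 659.0224/1689.0224 = 0.3902; cost = 10.082%.
Preferred: weight = 52/1689.0224 = 0.0308; cost = 8.4646%.
Convertible notes (debt portion): weight = 978/1689.0224 = 0.5790; after-tax cost = 7.3% × (1 − 29.1%) = 5.1757%.
WACC = 0.3902 × 10.0820% + 0.0308 × 8.4646% + 0.5790 × 5.1757% = 7.1913%.

7.19%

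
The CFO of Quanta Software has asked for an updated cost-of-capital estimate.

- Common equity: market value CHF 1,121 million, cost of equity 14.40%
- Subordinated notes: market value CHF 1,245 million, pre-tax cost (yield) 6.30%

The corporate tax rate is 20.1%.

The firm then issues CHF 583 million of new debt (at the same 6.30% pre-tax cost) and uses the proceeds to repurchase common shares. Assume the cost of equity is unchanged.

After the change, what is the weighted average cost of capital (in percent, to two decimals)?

7.16%

After the change:
Total capital V = 538 + 1828 = 2366.
Equity: weight = 538/2366 = 0.2274; cost = 14.4%.
Subordinated notes: weight = 1828/2366 = 0.7726; after-tax cost = 6.3% × (1 − 20.1%) = 5.0337%.
WACC = 0.2274 × 14.4000% + 0.7726 × 5.0337% = 7.1635%.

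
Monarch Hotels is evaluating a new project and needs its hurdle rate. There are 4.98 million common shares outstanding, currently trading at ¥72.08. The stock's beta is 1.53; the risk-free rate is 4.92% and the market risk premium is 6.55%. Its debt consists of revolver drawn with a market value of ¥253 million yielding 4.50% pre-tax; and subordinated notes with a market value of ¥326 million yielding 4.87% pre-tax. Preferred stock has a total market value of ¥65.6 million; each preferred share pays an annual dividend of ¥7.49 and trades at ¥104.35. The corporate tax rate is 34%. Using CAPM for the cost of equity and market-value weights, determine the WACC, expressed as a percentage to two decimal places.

Cost of equity via CAPM: Re = 4.92% + 1.53 × 6.55% = 14.9415%.
Cost of preferred: Rp = 7.49 / 104.35 = 7.1778%.
Market value of equity E = 72.08 × 4.98m = 358.9584m.
Total capital V = 358.9584 + 65.6 + 253 + 326 = 1003.5584.
Equity: weight = 358.9584/1003.5584 = 0.3577; cost = 14.9415%.
Preferred: weight = 65.6/1003.5584 = 0.0654; cost = 7.1778%.
Revolver drawn: weight = 253/1003.5584 = 0.2521; after-tax cost = 4.5% × (1 − 34%) = 2.9700%.
Subordinated notes: weight = 326/1003.5584 = 0.3248; after-tax cost = 4.87% × (1 − 34%) = 3.2142%.
WACC = 0.3577 × 14.9415% + 0.0654 × 7.1778% + 0.2521 × 2.9700% + 0.3248 × 3.2142% = 7.6064%.

7.61%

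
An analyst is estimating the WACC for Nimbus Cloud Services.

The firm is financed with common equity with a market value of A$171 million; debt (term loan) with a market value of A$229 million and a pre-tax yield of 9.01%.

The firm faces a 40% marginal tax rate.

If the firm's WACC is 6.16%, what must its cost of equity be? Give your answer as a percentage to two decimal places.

Total capital V = 171 + 229 = 400.
Equity weight = 171/400 = 0.4275.
Term loan weight = 229/400 = 0.5725.
Debt contribution = 0.5725 × 9.01% × (1 − 40%) = 3.0949%.
Required equity contribution = 6.16% − 3.0949% = 3.0651%.
Re = 3.0651% / 0.4275 = 7.1697%.

7.17%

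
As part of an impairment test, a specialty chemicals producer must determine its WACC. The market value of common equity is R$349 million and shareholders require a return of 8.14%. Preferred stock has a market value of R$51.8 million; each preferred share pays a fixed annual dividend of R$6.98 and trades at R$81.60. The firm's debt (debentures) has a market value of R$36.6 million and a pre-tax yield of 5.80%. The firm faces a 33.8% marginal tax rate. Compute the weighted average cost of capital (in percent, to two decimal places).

Cost of preferred: Rp = 6.98 / 81.6 = 8.5539%.
Total capital V = 349 + 51.8 + 36.6 = 437.4.
Equity: weight = 349/437.4 = 0.7979; cost = 8.14%.
Preferred: weight = 51.8/437.4 = 0.1184; cost = 8.5539%.
Debentures: weight = 36.6/437.4 = 0.0837; after-tax cost = 5.8% × (1 − 33.8%) = 3.8396%.
WACC = 0.7979 × 8.1400% + 0.1184 × 8.5539% + 0.0837 × 3.8396% = 7.8292%.

7.83%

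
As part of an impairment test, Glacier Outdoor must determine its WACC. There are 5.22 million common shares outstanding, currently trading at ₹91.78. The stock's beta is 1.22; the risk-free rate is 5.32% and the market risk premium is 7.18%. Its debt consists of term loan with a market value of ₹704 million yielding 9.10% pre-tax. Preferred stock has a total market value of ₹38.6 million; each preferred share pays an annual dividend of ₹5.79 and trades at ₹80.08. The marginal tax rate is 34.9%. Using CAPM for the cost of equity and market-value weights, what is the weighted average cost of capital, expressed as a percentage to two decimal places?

9.16%

Cost of equity via CAPM: Re = 5.32% + 1.22 × 7.18% = 14.0796%.
Cost of preferred: Rp = 5.79 / 80.08 = 7.2303%.
Market value of equity E = 91.78 × 5.22m = 479.0916m.
Total capital V = 479.0916 + 38.6 + 704 = 1221.6916.
Equity: weight = 479.0916/1221.6916 = 0.3922; cost = 14.0796%.
Preferred: weight = 38.6/1221.6916 = 0.0316; cost = 7.2303%.
Term loan: weight = 704/1221.6916 = 0.5763; after-tax cost = 9.1% × (1 − 34.9%) = 5.9241%.
WACC = 0.3922 × 14.0796% + 0.0316 × 7.2303% + 0.5763 × 5.9241% = 9.1636%.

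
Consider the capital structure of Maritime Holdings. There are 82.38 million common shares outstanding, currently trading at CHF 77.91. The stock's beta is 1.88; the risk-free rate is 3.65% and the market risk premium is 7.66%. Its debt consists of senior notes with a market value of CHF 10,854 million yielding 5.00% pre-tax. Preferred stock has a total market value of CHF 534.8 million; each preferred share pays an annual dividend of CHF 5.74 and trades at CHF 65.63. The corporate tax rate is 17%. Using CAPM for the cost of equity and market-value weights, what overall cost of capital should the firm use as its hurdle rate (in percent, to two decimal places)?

Cost of equity via CAPM: Re = 3.65% + 1.88 × 7.66% = 18.0508%.
Cost of preferred: Rp = 5.74 / 65.63 = 8.7460%.
Market value of equity E = 77.91 × 82.38m = 6418.2258m.
Total capital V = 6418.2258 + 534.8 + 10854 = 17807.0258.
Equity: weight = 6418.2258/17807.0258 = 0.3604; cost = 18.0508%.
Preferred: weight = 534.8/17807.0258 = 0.0300; cost = 8.746%.
Senior notes: weight = 10854/17807.0258 = 0.6095; after-tax cost = 5% × (1 − 17%) = 4.1500%.
WACC = 0.3604 × 18.0508% + 0.0300 × 8.7460% + 0.6095 × 4.1500% = 9.2983%.

9.30%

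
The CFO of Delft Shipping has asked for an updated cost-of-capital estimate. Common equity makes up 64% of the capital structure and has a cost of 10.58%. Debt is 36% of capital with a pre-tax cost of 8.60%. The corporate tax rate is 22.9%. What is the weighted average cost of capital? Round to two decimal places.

After-tax cost of debt = 8.6% × (1 − 22.9%) = 6.6306%.
WACC = 0.640 × 10.5800% + 0.360 × 6.6306% = 9.1582%.

9.16%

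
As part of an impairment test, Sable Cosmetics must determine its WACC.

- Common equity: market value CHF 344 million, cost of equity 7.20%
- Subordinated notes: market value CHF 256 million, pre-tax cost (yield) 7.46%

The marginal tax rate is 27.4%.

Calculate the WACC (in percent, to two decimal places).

Total capital V = 344 + 256 = 600.
Equity: weight = 344/600 = 0.5733; cost = 7.2%.
Subordinated notes: weight = 256/600 = 0.4267; after-tax cost = 7.46% × (1 − 27.4%) = 5.4160%.
WACC = 0.5733 × 7.2000% + 0.4267 × 5.4160% = 6.4388%.

6.44%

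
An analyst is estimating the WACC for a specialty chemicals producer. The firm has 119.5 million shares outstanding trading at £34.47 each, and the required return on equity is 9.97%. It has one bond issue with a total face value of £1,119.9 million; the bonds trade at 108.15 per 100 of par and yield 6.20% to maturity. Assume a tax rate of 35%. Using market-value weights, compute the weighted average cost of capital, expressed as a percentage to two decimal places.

Market value of equity E = 34.47 × 119.5m = 4119.165m. Market value of debt D = 1119.9m × 108.15/100 = 1211.17185m.
Total capital V = 4119.165 + 1211.17185 = 5330.33685.
Equity: weight = 4119.165/5330.33685 = 0.7728; cost = 9.97%.
Bonds outstanding: weight = 1211.17185/5330.33685 = 0.2272; after-tax cost = 6.2% × (1 − 35%) = 4.0300%.
WACC = 0.7728 × 9.9700% + 0.2272 × 4.0300% = 8.6203%.

8.62%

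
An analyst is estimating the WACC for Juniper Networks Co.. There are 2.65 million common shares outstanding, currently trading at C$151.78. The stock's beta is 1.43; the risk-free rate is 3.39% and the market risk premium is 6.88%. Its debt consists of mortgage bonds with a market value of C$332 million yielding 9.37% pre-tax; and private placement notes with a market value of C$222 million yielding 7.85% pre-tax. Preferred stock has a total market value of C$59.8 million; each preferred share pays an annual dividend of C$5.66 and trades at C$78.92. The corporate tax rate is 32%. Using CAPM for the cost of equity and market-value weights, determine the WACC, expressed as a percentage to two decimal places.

8.91%

Cost of equity via CAPM: Re = 3.39% + 1.43 × 6.88% = 13.2284%.
Cost of preferred: Rp = 5.66 / 78.92 = 7.1718%.
Market value of equity E = 151.78 × 2.65m = 402.217m.
Total capital V = 402.217 + 59.8 + 332 + 222 = 1016.017.
Equity: weight = 402.217/1016.017 = 0.3959; cost = 13.2284%.
Preferred: weight = 59.8/1016.017 = 0.0589; cost = 7.1718%.
Mortgage bonds: weight = 332/1016.017 = 0.3268; after-tax cost = 9.37% × (1 − 32%) = 6.3716%.
Private placement notes: weight = 222/1016.017 = 0.2185; after-tax cost = 7.85% × (1 − 32%) = 5.3380%.
WACC = 0.3959 × 13.2284% + 0.0589 × 7.1718% + 0.3268 × 6.3716% + 0.2185 × 5.3380% = 8.9073%.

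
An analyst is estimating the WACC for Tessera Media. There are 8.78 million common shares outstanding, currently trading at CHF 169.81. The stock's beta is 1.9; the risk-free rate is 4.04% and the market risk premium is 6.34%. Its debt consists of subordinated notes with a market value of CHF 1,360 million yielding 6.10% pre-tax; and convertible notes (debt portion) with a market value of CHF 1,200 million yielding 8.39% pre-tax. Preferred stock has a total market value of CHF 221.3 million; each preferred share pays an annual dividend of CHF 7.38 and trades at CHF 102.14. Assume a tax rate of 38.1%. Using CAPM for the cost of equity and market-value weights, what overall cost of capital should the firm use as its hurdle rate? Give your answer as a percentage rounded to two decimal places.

8.65%

Cost of equity via CAPM: Re = 4.04% + 1.9 × 6.34% = 16.0860%.
Cost of preferred: Rp = 7.38 / 102.14 = 7.2254%.
Market value of equity E = 169.81 × 8.78m = 1490.9318m.
Total capital V = 1490.9318 + 221.3 + 1360 + 1200 = 4272.2318.
Equity: weight = 1490.9318/4272.2318 = 0.3490; cost = 16.086%.
Preferred: weight = 221.3/4272.2318 = 0.0518; cost = 7.2254%.
Subordinated notes: weight = 1360/4272.2318 = 0.3183; after-tax cost = 6.1% × (1 − 38.1%) = 3.7759%.
Convertible notes (debt portion): weight = 1200/4272.2318 = 0.2809; after-tax cost = 8.39% × (1 − 38.1%) = 5.1934%.
WACC = 0.3490 × 16.0860% + 0.0518 × 7.2254% + 0.3183 × 3.7759% + 0.2809 × 5.1934% = 8.6487%.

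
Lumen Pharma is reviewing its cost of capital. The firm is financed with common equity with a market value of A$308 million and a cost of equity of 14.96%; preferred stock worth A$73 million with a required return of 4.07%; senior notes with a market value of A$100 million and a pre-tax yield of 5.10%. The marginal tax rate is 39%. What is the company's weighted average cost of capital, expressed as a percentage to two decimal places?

10.84%

Total capital V = 308 + 73 + 100 = 481.
Equity: weight = 308/481 = 0.6403; cost = 14.96%.
Preferred: weight = 73/481 = 0.1518; cost = 4.07%.
Senior notes: weight = 100/481 = 0.2079; after-tax cost = 5.1% × (1 − 39%) = 3.1110%.
WACC = 0.6403 × 14.9600% + 0.1518 × 4.0700% + 0.2079 × 3.1110% = 10.8438%.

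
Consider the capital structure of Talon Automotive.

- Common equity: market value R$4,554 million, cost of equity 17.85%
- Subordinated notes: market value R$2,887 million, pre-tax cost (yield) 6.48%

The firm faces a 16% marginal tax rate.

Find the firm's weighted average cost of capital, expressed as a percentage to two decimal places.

13.04%

Total capital V = 4554 + 2887 = 7441.
Equity: weight = 4554/7441 = 0.6120; cost = 17.85%.
Subordinated notes: weight = 2887/7441 = 0.3880; after-tax cost = 6.48% × (1 − 16%) = 5.4432%.
WACC = 0.6120 × 17.8500% + 0.3880 × 5.4432% = 13.0363%.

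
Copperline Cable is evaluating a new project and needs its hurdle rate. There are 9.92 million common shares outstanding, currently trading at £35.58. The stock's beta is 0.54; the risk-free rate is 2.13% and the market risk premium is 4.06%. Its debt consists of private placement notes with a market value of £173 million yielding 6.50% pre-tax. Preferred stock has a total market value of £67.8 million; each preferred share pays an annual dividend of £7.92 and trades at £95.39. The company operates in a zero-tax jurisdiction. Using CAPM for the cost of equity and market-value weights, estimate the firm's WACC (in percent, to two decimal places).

Cost of equity via CAPM: Re = 2.13% + 0.54 × 4.06% = 4.3224%.
Cost of preferred: Rp = 7.92 / 95.39 = 8.3028%.
Market value of equity E = 35.58 × 9.92m = 352.9536m.
Total capital V = 352.9536 + 67.8 + 173 = 593.7536.
Equity: weight = 352.9536/593.7536 = 0.5944; cost = 4.3224%.
Preferred: weight = 67.8/593.7536 = 0.1142; cost = 8.3028%.
Private placement notes: weight = 173/593.7536 = 0.2914; after-tax cost = 6.5% × (1 − 0%) = 6.5000%.
WACC = 0.5944 × 4.3224% + 0.1142 × 8.3028% + 0.2914 × 6.5000% = 5.4114%.

5.41%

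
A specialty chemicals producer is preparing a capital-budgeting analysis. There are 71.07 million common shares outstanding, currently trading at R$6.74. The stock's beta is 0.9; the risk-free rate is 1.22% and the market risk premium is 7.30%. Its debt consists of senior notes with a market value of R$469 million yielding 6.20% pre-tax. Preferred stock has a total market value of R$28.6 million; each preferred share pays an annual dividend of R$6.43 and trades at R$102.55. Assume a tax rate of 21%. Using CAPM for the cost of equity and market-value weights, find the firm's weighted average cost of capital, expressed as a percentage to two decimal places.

Cost of equity via CAPM: Re = 1.22% + 0.9 × 7.3% = 7.7900%.
Cost of preferred: Rp = 6.43 / 102.55 = 6.2701%.
Market value of equity E = 6.74 × 71.07m = 479.0118m.
Total capital V = 479.0118 + 28.6 + 469 = 976.6118.
Equity: weight = 479.0118/976.6118 = 0.4905; cost = 7.79%.
Preferred: weight = 28.6/976.6118 = 0.0293; cost = 6.2701%.
Senior notes: weight = 469/976.6118 = 0.4802; after-tax cost = 6.2% × (1 − 21%) = 4.8980%.
WACC = 0.4905 × 7.7900% + 0.0293 × 6.2701% + 0.4802 × 4.8980% = 6.3567%.

6.36%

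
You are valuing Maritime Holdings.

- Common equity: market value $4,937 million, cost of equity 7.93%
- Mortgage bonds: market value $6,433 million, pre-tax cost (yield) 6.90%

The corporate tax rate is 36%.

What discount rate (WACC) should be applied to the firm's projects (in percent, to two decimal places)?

Total capital V = 4937 + 6433 = 11370.
Equity: weight = 4937/11370 = 0.4342; cost = 7.93%.
Mortgage bonds: weight = 6433/11370 = 0.5658; after-tax cost = 6.9% × (1 − 36%) = 4.4160%.
WACC = 0.4342 × 7.9300% + 0.5658 × 4.4160% = 5.9418%.

5.94%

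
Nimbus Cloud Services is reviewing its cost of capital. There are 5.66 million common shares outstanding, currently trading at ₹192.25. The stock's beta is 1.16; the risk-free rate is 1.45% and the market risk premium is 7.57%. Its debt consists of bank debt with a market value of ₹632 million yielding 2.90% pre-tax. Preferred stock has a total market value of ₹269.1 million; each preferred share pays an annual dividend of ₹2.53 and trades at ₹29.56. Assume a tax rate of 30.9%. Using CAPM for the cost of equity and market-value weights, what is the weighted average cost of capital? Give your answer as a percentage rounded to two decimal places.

Cost of equity via CAPM: Re = 1.45% + 1.16 × 7.57% = 10.2312%.
Cost of preferred: Rp = 2.53 / 29.56 = 8.5589%.
Market value of equity E = 192.25 × 5.66m = 1088.135m.
Total capital V = 1088.135 + 269.1 + 632 = 1989.235.
Equity: weight = 1088.135/1989.235 = 0.5470; cost = 10.2312%.
Preferred: weight = 269.1/1989.235 = 0.1353; cost = 8.5589%.
Bank debt: weight = 632/1989.235 = 0.3177; after-tax cost = 2.9% × (1 − 30.9%) = 2.0039%.
WACC = 0.5470 × 10.2312% + 0.1353 × 8.5589% + 0.3177 × 2.0039% = 7.3911%.

7.39%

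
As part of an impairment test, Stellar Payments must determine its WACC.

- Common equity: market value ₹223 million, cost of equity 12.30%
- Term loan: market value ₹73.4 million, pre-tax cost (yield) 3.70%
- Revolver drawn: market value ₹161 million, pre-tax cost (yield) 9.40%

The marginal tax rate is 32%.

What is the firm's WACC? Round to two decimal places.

Total capital V = 223 + 73.4 + 161 = 457.4.
Equity: weight = 223/457.4 = 0.4875; cost = 12.3%.
Term loan: weight = 73.4/457.4 = 0.1605; after-tax cost = 3.7% × (1 − 32%) = 2.5160%.
Revolver drawn: weight = 161/457.4 = 0.3520; after-tax cost = 9.4% × (1 − 32%) = 6.3920%.
WACC = 0.4875 × 12.3000% + 0.1605 × 2.5160% + 0.3520 × 6.3920% = 8.6504%.

8.65%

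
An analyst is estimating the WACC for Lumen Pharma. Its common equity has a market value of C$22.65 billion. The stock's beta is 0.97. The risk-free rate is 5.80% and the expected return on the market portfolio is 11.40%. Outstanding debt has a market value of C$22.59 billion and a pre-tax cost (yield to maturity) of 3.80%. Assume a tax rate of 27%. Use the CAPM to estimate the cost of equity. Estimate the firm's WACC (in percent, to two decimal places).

Market risk premium = 11.4% − 5.8% = 5.6%.
Cost of equity via CAPM: Re = 5.8% + 0.97 × 5.6% = 11.2320%.
Total capital V = 22.65 + 22.59 = 45.24.
Equity: weight = 22.65/45.24 = 0.5007; cost = 11.232%.
Debt: weight = 22.59/45.24 = 0.4993; after-tax cost = 3.8% × (1 − 27%) = 2.7740%.
WACC = 0.5007 × 11.2320% + 0.4993 × 2.7740% = 7.0086%.

7.01%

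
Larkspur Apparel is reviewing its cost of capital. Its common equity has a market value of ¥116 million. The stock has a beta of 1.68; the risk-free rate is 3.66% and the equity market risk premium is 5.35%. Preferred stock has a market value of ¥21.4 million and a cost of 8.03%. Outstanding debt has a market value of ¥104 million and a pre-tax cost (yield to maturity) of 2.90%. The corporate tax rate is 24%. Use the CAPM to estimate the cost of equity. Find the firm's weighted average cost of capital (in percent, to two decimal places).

7.74%

Cost of equity via CAPM: Re = 3.66% + 1.68 × 5.35% = 12.6480%.
Total capital V = 116 + 21.4 + 104 = 241.4.
Equity: weight = 116/241.4 = 0.4805; cost = 12.648%.
Preferred: weight = 21.4/241.4 = 0.0886; cost = 8.03%.
Debt: weight = 104/241.4 = 0.4308; after-tax cost = 2.9% × (1 − 24%) = 2.2040%.
WACC = 0.4805 × 12.6480% + 0.0886 × 8.0300% + 0.4308 × 2.2040% = 7.7391%.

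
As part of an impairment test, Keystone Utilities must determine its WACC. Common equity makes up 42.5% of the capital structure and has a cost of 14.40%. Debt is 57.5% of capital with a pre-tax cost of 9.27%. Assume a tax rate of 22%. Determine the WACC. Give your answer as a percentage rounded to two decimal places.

10.28%

After-tax cost of debt = 9.27% × (1 − 22%) = 7.2306%.
WACC = 0.425 × 14.4000% + 0.575 × 7.2306% = 10.2776%.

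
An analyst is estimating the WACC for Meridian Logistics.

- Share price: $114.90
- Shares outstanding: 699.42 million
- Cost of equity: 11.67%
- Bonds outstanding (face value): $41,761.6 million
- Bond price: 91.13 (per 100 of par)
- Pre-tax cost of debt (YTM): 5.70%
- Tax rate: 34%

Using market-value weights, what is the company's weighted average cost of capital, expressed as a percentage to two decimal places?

Market value of equity E = 114.9 × 699.42m = 80363.358m. Market value of debt D = 41761.6m × 91.13/100 = 38057.34608m.
Total capital V = 80363.358 + 38057.34608 = 118420.70408.
Equity: weight = 80363.358/118420.70408 = 0.6786; cost = 11.67%.
Bonds outstanding: weight = 38057.34608/118420.70408 = 0.3214; after-tax cost = 5.7% × (1 − 34%) = 3.7620%.
WACC = 0.6786 × 11.6700% + 0.3214 × 3.7620% = 9.1286%.

9.13%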